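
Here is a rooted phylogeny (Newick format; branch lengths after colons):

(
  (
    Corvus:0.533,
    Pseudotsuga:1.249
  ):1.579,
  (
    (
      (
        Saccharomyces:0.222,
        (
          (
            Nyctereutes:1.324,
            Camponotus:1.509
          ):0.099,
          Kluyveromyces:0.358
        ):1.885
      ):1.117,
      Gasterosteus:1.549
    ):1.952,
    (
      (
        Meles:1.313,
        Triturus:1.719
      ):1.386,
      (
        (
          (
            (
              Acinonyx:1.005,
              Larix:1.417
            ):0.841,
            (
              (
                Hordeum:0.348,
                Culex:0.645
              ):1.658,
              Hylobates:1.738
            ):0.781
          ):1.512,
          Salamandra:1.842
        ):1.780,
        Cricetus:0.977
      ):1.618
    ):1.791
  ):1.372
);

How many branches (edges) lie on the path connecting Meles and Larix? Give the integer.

7

The MRCA of Meles and Larix is the node subtending ((Meles,Triturus),((((Acinonyx,Larix),((Hordeum,Culex),Hylobates)),Salamandra),Cricetus)).
From Meles up to that node: 2 branches. From Larix up to the same node: 5 branches. Total: 2 + 5 = 7.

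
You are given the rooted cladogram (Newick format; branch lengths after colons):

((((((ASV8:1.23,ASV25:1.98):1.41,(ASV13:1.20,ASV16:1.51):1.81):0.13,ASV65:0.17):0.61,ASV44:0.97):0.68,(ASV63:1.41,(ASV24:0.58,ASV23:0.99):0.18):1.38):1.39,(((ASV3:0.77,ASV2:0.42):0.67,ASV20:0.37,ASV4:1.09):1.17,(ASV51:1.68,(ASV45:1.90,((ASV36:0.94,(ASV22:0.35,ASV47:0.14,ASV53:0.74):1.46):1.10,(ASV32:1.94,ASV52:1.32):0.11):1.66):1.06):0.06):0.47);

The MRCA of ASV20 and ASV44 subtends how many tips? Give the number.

The MRCA of ASV20 and ASV44 is the root, so the clade is the entire tree.
That clade contains 21 terminal taxa: ASV13, ASV16, ASV2, ASV20, ASV22, ASV23, ASV24, ASV25, ASV3, ASV32, ASV36, ASV4, ASV44, ASV45, ASV47, ASV51, ASV52, ASV53, ASV63, ASV65, ASV8.

21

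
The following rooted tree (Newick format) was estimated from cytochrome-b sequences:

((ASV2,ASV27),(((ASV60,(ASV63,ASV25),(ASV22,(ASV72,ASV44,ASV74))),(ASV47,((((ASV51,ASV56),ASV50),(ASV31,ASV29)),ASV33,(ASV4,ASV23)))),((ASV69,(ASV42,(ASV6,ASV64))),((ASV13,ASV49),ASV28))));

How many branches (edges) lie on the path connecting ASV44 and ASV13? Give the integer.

The MRCA of ASV44 and ASV13 is the node subtending (((ASV60,(ASV63,ASV25),(ASV22,(ASV72,ASV44,ASV74))),(ASV47,((((ASV51,ASV56),ASV50),(ASV31,ASV29)),ASV33,(ASV4,ASV23)))),((ASV69,(ASV42,(ASV6,ASV64))),((ASV13,ASV49),ASV28))).
From ASV44 up to that node: 5 branches. From ASV13 up to the same node: 4 branches. Total: 5 + 4 = 9.

9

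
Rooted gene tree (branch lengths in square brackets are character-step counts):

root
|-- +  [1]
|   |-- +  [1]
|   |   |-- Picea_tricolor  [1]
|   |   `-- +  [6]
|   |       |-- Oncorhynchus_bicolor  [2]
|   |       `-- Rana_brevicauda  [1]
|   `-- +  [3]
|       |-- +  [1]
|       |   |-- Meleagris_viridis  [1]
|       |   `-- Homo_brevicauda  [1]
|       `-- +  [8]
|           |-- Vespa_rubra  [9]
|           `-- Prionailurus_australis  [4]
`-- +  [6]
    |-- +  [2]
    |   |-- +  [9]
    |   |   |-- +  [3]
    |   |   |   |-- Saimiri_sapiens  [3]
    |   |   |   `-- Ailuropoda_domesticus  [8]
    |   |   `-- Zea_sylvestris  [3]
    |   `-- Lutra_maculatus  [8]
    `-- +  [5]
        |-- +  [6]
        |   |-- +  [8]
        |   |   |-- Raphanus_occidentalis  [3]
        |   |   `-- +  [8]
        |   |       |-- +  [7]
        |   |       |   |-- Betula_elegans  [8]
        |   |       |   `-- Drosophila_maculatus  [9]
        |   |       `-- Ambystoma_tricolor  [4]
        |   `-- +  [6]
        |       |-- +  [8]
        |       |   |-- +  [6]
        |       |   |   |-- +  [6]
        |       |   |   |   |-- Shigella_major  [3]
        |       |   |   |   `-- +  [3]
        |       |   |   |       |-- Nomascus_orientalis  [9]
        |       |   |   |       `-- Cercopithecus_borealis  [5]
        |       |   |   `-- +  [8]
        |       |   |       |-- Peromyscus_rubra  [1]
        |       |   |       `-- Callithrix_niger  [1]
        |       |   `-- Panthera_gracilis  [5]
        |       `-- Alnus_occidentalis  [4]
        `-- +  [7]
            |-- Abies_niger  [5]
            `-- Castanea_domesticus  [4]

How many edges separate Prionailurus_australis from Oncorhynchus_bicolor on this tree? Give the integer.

6

The MRCA of Prionailurus_australis and Oncorhynchus_bicolor is the node subtending ((Picea_tricolor,(Oncorhynchus_bicolor,Rana_brevicauda)),((Meleagris_viridis,Homo_brevicauda),(Vespa_rubra,Prionailurus_australis))).
From Prionailurus_australis up to that node: 3 branches. From Oncorhynchus_bicolor up to the same node: 3 branches. Total: 3 + 3 = 6.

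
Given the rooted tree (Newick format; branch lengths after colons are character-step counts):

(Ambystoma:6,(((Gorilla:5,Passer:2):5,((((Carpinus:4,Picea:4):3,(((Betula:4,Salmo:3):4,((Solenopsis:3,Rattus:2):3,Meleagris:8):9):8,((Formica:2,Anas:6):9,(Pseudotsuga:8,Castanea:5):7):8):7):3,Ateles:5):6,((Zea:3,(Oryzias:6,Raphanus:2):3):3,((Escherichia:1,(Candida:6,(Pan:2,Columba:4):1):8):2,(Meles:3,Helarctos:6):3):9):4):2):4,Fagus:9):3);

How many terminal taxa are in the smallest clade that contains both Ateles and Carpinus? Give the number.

The MRCA of Ateles and Carpinus is the node subtending (((Carpinus,Picea),(((Betula,Salmo),((Solenopsis,Rattus),Meleagris)),((Formica,Anas),(Pseudotsuga,Castanea)))),Ateles).
That clade contains 12 terminal taxa: Anas, Ateles, Betula, Carpinus, Castanea, Formica, Meleagris, Picea, Pseudotsuga, Rattus, Salmo, Solenopsis.

12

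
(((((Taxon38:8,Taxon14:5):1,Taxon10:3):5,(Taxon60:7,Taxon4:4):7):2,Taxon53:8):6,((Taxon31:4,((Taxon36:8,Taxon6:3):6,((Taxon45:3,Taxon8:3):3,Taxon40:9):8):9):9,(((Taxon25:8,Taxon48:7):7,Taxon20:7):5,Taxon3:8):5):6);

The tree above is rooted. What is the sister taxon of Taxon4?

Taxon60

Taxon4 attaches to the tree at the node subtending (Taxon60,Taxon4).
The other lineage descending from that same node — the sister group — is the single tip Taxon60.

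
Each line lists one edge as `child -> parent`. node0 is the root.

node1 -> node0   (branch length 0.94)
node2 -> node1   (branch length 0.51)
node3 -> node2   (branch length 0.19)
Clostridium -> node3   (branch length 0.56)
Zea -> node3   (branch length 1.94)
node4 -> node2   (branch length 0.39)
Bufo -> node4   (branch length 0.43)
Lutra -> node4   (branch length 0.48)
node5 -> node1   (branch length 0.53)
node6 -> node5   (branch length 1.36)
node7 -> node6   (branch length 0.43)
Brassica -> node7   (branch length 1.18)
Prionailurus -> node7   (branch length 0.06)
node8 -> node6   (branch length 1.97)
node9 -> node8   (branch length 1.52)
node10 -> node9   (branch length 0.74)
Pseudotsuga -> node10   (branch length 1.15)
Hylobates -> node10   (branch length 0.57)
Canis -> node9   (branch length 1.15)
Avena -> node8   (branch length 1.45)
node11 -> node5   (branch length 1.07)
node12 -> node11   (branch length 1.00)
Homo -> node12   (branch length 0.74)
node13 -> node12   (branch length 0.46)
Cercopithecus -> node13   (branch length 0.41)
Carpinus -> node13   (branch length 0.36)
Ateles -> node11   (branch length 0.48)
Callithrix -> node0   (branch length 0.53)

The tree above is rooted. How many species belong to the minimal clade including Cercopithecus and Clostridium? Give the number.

The MRCA of Cercopithecus and Clostridium is the node subtending (((Clostridium,Zea),(Bufo,Lutra)),(((Brassica,Prionailurus),(((Pseudotsuga,Hylobates),Canis),Avena)),((Homo,(Cercopithecus,Carpinus)),Ateles))).
That clade contains 14 terminal taxa: Ateles, Avena, Brassica, Bufo, Canis, Carpinus, Cercopithecus, Clostridium, Homo, Hylobates, Lutra, Prionailurus, Pseudotsuga, Zea.

14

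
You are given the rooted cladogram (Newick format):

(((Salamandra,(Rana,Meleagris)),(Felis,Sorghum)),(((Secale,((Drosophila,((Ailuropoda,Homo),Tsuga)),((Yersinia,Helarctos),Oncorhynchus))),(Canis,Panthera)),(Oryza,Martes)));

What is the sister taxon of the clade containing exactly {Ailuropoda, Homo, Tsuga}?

Drosophila

The clade containing exactly {Ailuropoda, Homo, Tsuga} attaches to the tree at the node subtending (Drosophila,((Ailuropoda,Homo),Tsuga)).
The other lineage descending from that same node — the sister group — is the single tip Drosophila.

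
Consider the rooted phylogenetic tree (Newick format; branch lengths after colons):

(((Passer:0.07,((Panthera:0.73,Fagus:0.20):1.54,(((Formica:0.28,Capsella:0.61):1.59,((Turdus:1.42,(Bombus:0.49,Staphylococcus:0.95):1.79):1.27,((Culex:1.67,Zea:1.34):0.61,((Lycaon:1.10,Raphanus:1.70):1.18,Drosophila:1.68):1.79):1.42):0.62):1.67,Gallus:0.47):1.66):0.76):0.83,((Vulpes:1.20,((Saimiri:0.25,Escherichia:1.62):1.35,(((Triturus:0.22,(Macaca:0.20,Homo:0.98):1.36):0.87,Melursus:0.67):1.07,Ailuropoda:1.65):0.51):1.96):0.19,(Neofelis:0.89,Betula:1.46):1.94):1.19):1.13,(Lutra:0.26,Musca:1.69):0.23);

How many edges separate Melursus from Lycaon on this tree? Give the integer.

The MRCA of Melursus and Lycaon is the node subtending ((Passer,((Panthera,Fagus),(((Formica,Capsella),((Turdus,(Bombus,Staphylococcus)),((Culex,Zea),((Lycaon,Raphanus),Drosophila)))),Gallus))),((Vulpes,((Saimiri,Escherichia),(((Triturus,(Macaca,Homo)),Melursus),Ailuropoda))),(Neofelis,Betula))).
From Melursus up to that node: 6 branches. From Lycaon up to the same node: 9 branches. Total: 6 + 9 = 15.

15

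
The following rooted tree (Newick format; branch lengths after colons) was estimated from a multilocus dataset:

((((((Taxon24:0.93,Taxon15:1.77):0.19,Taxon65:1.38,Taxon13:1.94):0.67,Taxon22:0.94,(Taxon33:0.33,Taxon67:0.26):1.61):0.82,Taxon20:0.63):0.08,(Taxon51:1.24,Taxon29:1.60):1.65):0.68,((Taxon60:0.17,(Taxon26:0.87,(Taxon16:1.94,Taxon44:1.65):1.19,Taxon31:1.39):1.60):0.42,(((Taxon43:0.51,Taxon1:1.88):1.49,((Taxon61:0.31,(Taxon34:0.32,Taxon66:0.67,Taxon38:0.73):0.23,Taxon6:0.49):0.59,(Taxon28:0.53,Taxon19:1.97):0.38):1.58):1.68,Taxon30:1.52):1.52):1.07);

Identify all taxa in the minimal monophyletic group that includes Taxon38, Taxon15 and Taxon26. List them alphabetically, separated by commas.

Tracing Taxon38: it sits inside (Taxon34,Taxon66,Taxon38).
Tracing Taxon15: it sits inside (Taxon24,Taxon15).
Tracing Taxon26: it sits inside (Taxon26,(Taxon16,Taxon44),Taxon31).
The smallest clade enclosing all 3 is the whole tree (their MRCA is the root), so the answer is all 25 tips in alphabetical order.

Taxon1, Taxon13, Taxon15, Taxon16, Taxon19, Taxon20, Taxon22, Taxon24, Taxon26, Taxon28, Taxon29, Taxon30, Taxon31, Taxon33, Taxon34, Taxon38, Taxon43, Taxon44, Taxon51, Taxon6, Taxon60, Taxon61, Taxon65, Taxon66, Taxon67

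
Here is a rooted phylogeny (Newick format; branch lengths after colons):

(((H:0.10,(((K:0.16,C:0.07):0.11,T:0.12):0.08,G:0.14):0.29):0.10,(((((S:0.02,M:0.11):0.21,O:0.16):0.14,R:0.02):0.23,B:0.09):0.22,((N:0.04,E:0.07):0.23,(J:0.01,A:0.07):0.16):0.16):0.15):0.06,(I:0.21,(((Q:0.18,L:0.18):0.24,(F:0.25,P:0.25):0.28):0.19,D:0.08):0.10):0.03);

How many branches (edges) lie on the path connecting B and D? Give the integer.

The MRCA of B and D is the root of the tree.
From B up to that node: 4 branches. From D up to the same node: 3 branches. Total: 4 + 3 = 7.

7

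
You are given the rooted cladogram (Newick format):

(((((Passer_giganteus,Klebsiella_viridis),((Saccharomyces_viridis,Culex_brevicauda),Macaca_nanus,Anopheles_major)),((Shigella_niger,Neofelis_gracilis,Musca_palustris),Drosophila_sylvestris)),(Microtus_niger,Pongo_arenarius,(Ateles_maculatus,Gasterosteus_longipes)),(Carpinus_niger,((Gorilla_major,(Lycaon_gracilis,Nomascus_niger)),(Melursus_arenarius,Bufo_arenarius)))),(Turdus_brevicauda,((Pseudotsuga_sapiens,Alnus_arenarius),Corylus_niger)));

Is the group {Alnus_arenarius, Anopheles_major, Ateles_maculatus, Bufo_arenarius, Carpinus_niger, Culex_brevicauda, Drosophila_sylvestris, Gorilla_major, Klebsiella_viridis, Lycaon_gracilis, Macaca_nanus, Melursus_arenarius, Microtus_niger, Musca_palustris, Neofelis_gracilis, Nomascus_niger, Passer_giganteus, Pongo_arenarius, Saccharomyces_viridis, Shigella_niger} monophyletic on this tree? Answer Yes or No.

No

The MRCA of the listed taxa is the root, so the smallest clade containing them is the whole tree.
That clade also contains Corylus_niger, Gasterosteus_longipes, Pseudotsuga_sapiens, Turdus_brevicauda, which are not in the proposed group, so the group is not monophyletic.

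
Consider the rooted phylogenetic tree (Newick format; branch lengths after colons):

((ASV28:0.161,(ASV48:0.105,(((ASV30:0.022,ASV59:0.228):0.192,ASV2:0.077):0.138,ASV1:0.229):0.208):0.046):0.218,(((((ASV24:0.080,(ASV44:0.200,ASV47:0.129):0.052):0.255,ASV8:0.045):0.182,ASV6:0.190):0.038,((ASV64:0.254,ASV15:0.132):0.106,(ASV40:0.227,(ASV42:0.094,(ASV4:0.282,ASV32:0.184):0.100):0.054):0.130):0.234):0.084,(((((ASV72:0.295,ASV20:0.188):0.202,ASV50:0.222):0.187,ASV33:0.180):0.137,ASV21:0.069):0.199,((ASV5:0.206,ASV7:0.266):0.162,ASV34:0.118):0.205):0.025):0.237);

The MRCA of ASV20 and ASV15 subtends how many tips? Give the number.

The MRCA of ASV20 and ASV15 is the node subtending (((((ASV24,(ASV44,ASV47)),ASV8),ASV6),((ASV64,ASV15),(ASV40,(ASV42,(ASV4,ASV32))))),(((((ASV72,ASV20),ASV50),ASV33),ASV21),((ASV5,ASV7),ASV34))).
That clade contains 19 terminal taxa: ASV15, ASV20, ASV21, ASV24, ASV32, ASV33, ASV34, ASV4, ASV40, ASV42, ASV44, ASV47, ASV5, ASV50, ASV6, ASV64, ASV7, ASV72, ASV8.

19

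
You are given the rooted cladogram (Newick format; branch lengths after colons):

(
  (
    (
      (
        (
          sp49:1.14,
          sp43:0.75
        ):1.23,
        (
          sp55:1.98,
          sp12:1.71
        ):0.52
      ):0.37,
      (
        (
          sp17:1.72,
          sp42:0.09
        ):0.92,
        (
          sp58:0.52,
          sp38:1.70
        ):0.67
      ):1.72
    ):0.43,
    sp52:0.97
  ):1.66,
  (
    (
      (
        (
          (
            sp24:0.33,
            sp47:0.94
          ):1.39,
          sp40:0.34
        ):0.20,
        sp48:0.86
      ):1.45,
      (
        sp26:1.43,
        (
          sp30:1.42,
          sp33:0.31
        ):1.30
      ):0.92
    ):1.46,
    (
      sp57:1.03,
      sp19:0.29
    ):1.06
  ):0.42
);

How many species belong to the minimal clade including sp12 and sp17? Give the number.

The MRCA of sp12 and sp17 is the node subtending (((sp49,sp43),(sp55,sp12)),((sp17,sp42),(sp58,sp38))).
That clade contains 8 terminal taxa: sp12, sp17, sp38, sp42, sp43, sp49, sp55, sp58.

8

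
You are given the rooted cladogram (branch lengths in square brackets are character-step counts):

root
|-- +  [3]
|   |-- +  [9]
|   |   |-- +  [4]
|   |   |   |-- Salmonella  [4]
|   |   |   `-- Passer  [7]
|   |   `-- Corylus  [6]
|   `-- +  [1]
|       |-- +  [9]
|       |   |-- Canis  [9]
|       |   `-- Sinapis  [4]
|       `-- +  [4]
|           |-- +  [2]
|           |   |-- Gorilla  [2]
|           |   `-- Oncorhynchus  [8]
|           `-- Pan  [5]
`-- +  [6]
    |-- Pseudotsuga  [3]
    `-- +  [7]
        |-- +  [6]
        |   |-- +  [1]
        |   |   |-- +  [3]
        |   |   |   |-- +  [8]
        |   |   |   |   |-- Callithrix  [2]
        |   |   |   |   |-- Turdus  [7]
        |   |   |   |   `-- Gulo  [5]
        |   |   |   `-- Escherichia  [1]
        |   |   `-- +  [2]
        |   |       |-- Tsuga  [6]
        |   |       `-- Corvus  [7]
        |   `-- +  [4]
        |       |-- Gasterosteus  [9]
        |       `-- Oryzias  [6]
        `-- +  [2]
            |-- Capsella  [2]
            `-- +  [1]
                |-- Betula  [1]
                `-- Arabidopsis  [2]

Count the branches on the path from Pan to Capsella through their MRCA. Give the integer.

The MRCA of Pan and Capsella is the root of the tree.
From Pan up to that node: 4 branches. From Capsella up to the same node: 4 branches. Total: 4 + 4 = 8.

8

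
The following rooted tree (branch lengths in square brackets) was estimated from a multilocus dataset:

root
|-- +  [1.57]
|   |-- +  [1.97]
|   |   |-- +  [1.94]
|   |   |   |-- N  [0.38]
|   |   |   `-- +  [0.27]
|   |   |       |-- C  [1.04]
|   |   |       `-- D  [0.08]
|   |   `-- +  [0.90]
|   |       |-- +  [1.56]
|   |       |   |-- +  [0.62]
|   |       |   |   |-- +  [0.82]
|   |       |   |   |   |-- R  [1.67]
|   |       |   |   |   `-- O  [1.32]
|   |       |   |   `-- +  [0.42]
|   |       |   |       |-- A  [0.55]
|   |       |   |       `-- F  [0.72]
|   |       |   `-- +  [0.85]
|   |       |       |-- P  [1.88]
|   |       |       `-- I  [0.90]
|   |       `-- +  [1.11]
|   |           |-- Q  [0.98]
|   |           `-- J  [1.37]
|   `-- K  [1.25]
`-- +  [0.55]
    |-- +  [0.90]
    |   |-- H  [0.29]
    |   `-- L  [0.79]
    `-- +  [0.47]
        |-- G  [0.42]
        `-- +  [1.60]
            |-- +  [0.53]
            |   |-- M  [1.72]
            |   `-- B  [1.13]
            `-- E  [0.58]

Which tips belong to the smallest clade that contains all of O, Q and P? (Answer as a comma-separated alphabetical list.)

A, F, I, J, O, P, Q, R

Tracing O: it sits inside (R,O).
Tracing Q: it sits inside (Q,J).
Tracing P: it sits inside (P,I).
The smallest clade enclosing all 3 is ((((R,O),(A,F)),(P,I)),(Q,J)); the answer is its 8 terminal taxa in alphabetical order.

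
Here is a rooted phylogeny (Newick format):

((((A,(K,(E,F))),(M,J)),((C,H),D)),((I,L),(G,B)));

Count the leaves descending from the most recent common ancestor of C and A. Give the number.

The MRCA of C and A is the node subtending (((A,(K,(E,F))),(M,J)),((C,H),D)).
That clade contains 9 terminal taxa: A, C, D, E, F, H, J, K, M.

9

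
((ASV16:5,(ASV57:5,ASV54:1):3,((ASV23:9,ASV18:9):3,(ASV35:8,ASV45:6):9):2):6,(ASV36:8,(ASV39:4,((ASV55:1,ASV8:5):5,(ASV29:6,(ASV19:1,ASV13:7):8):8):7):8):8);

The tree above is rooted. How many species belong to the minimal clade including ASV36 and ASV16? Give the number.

14

The MRCA of ASV36 and ASV16 is the root, so the clade is the entire tree.
That clade contains 14 terminal taxa: ASV13, ASV16, ASV18, ASV19, ASV23, ASV29, ASV35, ASV36, ASV39, ASV45, ASV54, ASV55, ASV57, ASV8.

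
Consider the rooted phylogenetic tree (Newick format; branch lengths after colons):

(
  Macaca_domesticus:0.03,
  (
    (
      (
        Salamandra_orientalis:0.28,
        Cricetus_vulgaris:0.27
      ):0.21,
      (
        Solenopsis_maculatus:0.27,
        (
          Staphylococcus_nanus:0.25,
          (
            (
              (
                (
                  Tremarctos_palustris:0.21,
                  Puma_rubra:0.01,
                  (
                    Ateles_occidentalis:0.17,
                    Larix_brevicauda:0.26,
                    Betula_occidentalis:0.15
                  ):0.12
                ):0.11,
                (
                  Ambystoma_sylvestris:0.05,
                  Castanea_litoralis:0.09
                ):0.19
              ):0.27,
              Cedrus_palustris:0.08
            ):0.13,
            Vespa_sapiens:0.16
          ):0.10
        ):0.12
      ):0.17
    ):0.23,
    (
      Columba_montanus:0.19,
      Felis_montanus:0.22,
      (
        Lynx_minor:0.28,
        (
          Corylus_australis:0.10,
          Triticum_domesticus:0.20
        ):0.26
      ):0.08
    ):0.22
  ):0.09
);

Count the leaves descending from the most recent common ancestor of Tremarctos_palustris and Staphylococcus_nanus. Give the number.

The MRCA of Tremarctos_palustris and Staphylococcus_nanus is the node subtending (Staphylococcus_nanus,((((Tremarctos_palustris,Puma_rubra,(Ateles_occidentalis,Larix_brevicauda,Betula_occidentalis)),(Ambystoma_sylvestris,Castanea_litoralis)),Cedrus_palustris),Vespa_sapiens)).
That clade contains 10 terminal taxa: Ambystoma_sylvestris, Ateles_occidentalis, Betula_occidentalis, Castanea_litoralis, Cedrus_palustris, Larix_brevicauda, Puma_rubra, Staphylococcus_nanus, Tremarctos_palustris, Vespa_sapiens.

10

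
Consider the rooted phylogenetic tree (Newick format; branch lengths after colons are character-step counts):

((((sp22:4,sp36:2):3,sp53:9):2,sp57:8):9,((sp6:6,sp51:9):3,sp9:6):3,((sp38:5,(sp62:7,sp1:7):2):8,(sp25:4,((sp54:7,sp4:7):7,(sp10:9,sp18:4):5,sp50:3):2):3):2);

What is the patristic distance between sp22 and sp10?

39

The path runs sp22 → … → MRCA → … → sp10; the MRCA is the root of the tree.
Branch lengths along that path: 4 + 3 + 2 + 9 + 2 + 3 + 2 + 5 + 9 = 39.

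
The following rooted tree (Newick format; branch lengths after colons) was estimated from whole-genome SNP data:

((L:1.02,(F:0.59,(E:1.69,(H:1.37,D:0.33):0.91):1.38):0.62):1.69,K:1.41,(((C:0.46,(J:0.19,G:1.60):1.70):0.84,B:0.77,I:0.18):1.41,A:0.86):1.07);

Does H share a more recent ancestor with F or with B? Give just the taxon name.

The MRCA of H and F subtends (F,(E,(H,D))) (4 taxa).
The MRCA of H and B is the root, subtending the entire tree (12 taxa).
The first is nested inside the second, so H shares a more recent common ancestor with F.

F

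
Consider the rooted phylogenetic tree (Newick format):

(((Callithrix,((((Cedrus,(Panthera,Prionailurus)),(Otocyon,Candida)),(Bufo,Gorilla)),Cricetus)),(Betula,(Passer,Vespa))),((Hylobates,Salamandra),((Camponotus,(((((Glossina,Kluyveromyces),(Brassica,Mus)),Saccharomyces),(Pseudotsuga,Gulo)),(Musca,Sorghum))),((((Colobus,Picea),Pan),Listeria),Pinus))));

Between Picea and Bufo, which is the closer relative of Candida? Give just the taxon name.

The MRCA of Candida and Bufo subtends (((Cedrus,(Panthera,Prionailurus)),(Otocyon,Candida)),(Bufo,Gorilla)) (7 taxa).
The MRCA of Candida and Picea is the root, subtending the entire tree (29 taxa).
The first is nested inside the second, so Candida shares a more recent common ancestor with Bufo.

Bufo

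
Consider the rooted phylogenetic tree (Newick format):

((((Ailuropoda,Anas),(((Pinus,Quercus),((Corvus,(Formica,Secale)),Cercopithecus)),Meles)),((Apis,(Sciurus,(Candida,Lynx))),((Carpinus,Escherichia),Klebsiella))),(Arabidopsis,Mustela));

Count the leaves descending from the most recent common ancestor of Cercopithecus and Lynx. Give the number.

The MRCA of Cercopithecus and Lynx is the node subtending (((Ailuropoda,Anas),(((Pinus,Quercus),((Corvus,(Formica,Secale)),Cercopithecus)),Meles)),((Apis,(Sciurus,(Candida,Lynx))),((Carpinus,Escherichia),Klebsiella))).
That clade contains 16 terminal taxa: Ailuropoda, Anas, Apis, Candida, Carpinus, Cercopithecus, Corvus, Escherichia, Formica, Klebsiella, Lynx, Meles, Pinus, Quercus, Sciurus, Secale.

16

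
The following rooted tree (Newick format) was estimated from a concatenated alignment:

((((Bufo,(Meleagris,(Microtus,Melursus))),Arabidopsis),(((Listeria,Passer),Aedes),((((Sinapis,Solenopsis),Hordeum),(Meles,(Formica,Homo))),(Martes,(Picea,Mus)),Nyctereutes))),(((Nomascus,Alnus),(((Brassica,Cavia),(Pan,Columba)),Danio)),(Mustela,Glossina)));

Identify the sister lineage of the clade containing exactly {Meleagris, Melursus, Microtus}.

Bufo

The clade containing exactly {Meleagris, Melursus, Microtus} attaches to the tree at the node subtending (Bufo,(Meleagris,(Microtus,Melursus))).
The other lineage descending from that same node — the sister group — is the single tip Bufo.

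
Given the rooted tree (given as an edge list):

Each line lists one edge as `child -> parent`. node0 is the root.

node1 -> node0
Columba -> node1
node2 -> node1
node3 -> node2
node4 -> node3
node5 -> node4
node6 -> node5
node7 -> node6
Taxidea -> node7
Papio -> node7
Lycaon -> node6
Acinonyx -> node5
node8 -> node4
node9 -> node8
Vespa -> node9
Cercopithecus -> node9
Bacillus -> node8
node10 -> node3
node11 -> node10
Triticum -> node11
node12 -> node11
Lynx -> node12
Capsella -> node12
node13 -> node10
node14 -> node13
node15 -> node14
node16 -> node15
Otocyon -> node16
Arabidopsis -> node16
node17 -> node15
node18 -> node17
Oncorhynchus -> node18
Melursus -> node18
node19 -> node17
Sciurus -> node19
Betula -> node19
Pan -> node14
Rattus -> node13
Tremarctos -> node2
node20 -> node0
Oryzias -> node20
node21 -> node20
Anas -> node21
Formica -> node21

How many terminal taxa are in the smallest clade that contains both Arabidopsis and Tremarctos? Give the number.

19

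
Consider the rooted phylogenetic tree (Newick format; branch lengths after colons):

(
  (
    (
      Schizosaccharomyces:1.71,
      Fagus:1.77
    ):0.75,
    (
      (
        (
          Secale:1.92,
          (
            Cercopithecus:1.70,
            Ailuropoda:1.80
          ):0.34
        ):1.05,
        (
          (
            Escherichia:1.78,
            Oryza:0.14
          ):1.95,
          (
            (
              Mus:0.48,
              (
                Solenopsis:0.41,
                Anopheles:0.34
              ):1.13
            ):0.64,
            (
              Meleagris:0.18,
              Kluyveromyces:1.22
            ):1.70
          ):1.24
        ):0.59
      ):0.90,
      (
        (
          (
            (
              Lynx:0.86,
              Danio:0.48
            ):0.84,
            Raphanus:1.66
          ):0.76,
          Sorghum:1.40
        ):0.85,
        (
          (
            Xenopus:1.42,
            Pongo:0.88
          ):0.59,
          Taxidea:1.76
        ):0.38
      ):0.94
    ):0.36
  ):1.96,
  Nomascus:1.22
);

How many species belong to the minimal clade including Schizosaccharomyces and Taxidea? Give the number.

The MRCA of Schizosaccharomyces and Taxidea is the node subtending ((Schizosaccharomyces,Fagus),(((Secale,(Cercopithecus,Ailuropoda)),((Escherichia,Oryza),((Mus,(Solenopsis,Anopheles)),(Meleagris,Kluyveromyces)))),((((Lynx,Danio),Raphanus),Sorghum),((Xenopus,Pongo),Taxidea)))).
That clade contains 19 terminal taxa: Ailuropoda, Anopheles, Cercopithecus, Danio, Escherichia, Fagus, Kluyveromyces, Lynx, Meleagris, Mus, Oryza, Pongo, Raphanus, Schizosaccharomyces, Secale, Solenopsis, Sorghum, Taxidea, Xenopus.

19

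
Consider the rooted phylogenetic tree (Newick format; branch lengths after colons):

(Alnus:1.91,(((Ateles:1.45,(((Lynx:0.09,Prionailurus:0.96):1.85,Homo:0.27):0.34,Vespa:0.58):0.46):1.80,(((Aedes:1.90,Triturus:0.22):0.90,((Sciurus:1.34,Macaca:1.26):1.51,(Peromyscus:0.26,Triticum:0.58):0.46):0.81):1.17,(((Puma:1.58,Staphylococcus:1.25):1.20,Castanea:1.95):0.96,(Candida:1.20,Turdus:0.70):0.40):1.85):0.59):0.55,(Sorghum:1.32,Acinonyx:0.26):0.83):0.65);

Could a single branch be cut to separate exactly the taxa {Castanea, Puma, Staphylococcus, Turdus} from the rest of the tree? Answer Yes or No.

No

The MRCA of the listed taxa subtends (((Puma,Staphylococcus),Castanea),(Candida,Turdus)).
That clade also contains Candida, which is not in the proposed group, so the group is not monophyletic.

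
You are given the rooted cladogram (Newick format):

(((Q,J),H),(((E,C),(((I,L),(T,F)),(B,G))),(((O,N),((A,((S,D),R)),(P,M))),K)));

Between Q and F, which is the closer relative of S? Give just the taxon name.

F

The MRCA of S and F subtends (((E,C),(((I,L),(T,F)),(B,G))),(((O,N),((A,((S,D),R)),(P,M))),K)) (17 taxa).
The MRCA of S and Q is the root, subtending the entire tree (20 taxa).
The first is nested inside the second, so S shares a more recent common ancestor with F.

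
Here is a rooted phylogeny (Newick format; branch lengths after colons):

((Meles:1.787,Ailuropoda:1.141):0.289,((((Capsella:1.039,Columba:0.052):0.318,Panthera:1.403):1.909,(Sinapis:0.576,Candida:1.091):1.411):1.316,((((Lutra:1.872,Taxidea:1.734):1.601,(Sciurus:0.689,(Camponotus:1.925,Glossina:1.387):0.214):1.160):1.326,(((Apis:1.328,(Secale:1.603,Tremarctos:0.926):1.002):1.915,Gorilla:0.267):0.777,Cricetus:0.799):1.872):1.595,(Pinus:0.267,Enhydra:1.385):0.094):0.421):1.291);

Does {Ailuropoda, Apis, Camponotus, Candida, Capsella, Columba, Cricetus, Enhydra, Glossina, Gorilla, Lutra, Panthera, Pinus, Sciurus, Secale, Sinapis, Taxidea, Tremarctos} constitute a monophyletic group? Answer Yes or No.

No

The MRCA of the listed taxa is the root, so the smallest clade containing them is the whole tree.
That clade also contains Meles, which is not in the proposed group, so the group is not monophyletic.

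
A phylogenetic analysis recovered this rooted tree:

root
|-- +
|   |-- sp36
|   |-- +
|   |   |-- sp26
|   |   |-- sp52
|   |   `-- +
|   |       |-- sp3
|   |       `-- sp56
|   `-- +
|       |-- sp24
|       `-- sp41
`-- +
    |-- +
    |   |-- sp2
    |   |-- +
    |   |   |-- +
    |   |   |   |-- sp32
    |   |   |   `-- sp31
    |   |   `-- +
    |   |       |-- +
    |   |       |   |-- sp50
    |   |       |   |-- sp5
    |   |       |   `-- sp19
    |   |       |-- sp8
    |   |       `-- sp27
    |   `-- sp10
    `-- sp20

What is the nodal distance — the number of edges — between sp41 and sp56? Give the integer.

5

The MRCA of sp41 and sp56 is the node subtending (sp36,(sp26,sp52,(sp3,sp56)),(sp24,sp41)).
From sp41 up to that node: 2 branches. From sp56 up to the same node: 3 branches. Total: 2 + 3 = 5.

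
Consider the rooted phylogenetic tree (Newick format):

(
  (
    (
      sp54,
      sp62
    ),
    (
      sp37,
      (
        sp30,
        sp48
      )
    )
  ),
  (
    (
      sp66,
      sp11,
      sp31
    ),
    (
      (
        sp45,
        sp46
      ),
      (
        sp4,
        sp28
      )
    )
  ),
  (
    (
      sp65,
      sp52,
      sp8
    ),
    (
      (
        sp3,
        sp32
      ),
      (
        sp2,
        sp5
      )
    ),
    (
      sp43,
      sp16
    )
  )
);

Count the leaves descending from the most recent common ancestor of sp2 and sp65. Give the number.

The MRCA of sp2 and sp65 is the node subtending ((sp65,sp52,sp8),((sp3,sp32),(sp2,sp5)),(sp43,sp16)).
That clade contains 9 terminal taxa: sp16, sp2, sp3, sp32, sp43, sp5, sp52, sp65, sp8.

9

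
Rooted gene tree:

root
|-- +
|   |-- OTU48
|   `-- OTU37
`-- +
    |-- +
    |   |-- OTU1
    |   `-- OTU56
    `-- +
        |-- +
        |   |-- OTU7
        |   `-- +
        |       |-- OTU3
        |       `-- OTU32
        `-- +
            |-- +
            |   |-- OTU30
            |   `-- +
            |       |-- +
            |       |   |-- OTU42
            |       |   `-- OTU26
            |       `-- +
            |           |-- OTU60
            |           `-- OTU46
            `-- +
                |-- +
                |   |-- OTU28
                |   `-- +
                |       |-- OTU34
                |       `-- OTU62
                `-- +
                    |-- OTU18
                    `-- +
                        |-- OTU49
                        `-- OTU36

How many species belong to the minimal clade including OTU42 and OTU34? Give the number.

The MRCA of OTU42 and OTU34 is the node subtending ((OTU30,((OTU42,OTU26),(OTU60,OTU46))),((OTU28,(OTU34,OTU62)),(OTU18,(OTU49,OTU36)))).
That clade contains 11 terminal taxa: OTU18, OTU26, OTU28, OTU30, OTU34, OTU36, OTU42, OTU46, OTU49, OTU60, OTU62.

11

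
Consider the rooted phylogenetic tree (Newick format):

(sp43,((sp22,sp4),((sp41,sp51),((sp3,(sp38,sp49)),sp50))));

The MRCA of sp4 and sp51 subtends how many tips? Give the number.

8

The MRCA of sp4 and sp51 is the node subtending ((sp22,sp4),((sp41,sp51),((sp3,(sp38,sp49)),sp50))).
That clade contains 8 terminal taxa: sp22, sp3, sp38, sp4, sp41, sp49, sp50, sp51.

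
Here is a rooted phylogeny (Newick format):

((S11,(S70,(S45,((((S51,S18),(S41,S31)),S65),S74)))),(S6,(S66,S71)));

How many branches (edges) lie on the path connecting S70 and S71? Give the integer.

6

The MRCA of S70 and S71 is the root of the tree.
From S70 up to that node: 3 branches. From S71 up to the same node: 3 branches. Total: 3 + 3 = 6.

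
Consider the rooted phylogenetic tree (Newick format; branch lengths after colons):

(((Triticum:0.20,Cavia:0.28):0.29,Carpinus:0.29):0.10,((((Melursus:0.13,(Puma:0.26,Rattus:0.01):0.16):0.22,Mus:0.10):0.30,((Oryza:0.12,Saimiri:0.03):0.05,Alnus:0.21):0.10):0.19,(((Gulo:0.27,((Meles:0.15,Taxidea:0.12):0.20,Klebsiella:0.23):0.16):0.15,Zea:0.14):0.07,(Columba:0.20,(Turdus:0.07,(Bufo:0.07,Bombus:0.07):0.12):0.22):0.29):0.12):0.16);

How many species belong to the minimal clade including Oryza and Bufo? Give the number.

16

The MRCA of Oryza and Bufo is the node subtending ((((Melursus,(Puma,Rattus)),Mus),((Oryza,Saimiri),Alnus)),(((Gulo,((Meles,Taxidea),Klebsiella)),Zea),(Columba,(Turdus,(Bufo,Bombus))))).
That clade contains 16 terminal taxa: Alnus, Bombus, Bufo, Columba, Gulo, Klebsiella, Meles, Melursus, Mus, Oryza, Puma, Rattus, Saimiri, Taxidea, Turdus, Zea.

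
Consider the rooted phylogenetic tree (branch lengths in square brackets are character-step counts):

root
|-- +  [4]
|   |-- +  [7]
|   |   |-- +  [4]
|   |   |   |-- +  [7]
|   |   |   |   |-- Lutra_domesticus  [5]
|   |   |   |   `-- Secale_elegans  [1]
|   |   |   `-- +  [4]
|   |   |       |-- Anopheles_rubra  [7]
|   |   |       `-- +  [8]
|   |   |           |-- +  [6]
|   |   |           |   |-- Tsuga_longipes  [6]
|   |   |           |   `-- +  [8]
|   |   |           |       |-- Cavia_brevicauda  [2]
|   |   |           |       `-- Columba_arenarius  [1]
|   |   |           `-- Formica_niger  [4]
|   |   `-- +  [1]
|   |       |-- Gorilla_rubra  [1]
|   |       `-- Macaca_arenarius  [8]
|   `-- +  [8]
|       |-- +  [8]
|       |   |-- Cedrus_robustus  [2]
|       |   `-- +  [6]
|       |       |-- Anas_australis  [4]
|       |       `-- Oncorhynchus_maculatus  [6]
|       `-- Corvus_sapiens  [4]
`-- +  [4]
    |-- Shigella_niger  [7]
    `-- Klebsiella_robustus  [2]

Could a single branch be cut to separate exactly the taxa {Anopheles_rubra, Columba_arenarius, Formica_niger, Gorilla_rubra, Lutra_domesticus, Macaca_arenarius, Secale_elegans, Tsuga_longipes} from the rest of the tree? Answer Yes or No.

No

The MRCA of the listed taxa subtends (((Lutra_domesticus,Secale_elegans),(Anopheles_rubra,((Tsuga_longipes,(Cavia_brevicauda,Columba_arenarius)),Formica_niger))),(Gorilla_rubra,Macaca_arenarius)).
That clade also contains Cavia_brevicauda, which is not in the proposed group, so the group is not monophyletic.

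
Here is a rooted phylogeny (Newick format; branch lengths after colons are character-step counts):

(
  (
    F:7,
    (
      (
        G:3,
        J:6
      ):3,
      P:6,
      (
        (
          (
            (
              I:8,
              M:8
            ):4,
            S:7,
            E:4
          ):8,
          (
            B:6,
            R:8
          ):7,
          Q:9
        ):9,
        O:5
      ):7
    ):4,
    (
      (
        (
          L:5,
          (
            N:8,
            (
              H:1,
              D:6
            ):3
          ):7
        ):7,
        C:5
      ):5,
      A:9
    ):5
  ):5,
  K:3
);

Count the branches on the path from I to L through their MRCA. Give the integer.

10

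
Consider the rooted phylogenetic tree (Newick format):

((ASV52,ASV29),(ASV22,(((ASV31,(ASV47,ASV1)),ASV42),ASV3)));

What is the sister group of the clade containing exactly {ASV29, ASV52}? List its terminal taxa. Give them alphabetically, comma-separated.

ASV1, ASV22, ASV3, ASV31, ASV42, ASV47

The clade containing exactly {ASV29, ASV52} attaches directly to the root of the tree.
The other lineage descending from that same node — the sister group — is (ASV22,(((ASV31,(ASV47,ASV1)),ASV42),ASV3)); its 6 tips in alphabetical order are the answer.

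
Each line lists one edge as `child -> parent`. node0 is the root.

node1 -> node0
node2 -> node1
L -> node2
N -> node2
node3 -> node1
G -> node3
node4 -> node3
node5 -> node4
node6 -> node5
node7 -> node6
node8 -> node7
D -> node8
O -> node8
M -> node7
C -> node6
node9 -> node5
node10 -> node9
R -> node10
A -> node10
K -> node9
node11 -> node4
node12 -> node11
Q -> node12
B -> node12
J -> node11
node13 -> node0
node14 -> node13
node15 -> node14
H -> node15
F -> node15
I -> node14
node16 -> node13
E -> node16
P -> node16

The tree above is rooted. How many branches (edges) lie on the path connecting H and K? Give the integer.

The MRCA of H and K is the root of the tree.
From H up to that node: 4 branches. From K up to the same node: 6 branches. Total: 4 + 6 = 10.

10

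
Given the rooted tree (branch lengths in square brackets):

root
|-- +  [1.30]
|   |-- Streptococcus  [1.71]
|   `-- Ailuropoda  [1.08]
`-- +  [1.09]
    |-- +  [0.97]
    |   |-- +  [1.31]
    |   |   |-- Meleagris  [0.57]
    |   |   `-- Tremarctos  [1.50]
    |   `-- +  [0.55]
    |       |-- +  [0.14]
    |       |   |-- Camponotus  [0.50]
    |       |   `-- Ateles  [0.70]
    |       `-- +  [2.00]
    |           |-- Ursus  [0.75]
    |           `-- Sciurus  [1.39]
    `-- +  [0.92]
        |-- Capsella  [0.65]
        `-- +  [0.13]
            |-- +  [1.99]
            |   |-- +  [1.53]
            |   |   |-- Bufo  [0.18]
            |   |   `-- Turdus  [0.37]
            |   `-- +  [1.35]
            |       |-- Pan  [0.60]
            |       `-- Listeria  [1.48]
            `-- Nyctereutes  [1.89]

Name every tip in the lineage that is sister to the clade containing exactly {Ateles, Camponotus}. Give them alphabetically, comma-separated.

Sciurus, Ursus

The clade containing exactly {Ateles, Camponotus} attaches to the tree at the node subtending ((Camponotus,Ateles),(Ursus,Sciurus)).
The other lineage descending from that same node — the sister group — is (Ursus,Sciurus); its 2 tips in alphabetical order are the answer.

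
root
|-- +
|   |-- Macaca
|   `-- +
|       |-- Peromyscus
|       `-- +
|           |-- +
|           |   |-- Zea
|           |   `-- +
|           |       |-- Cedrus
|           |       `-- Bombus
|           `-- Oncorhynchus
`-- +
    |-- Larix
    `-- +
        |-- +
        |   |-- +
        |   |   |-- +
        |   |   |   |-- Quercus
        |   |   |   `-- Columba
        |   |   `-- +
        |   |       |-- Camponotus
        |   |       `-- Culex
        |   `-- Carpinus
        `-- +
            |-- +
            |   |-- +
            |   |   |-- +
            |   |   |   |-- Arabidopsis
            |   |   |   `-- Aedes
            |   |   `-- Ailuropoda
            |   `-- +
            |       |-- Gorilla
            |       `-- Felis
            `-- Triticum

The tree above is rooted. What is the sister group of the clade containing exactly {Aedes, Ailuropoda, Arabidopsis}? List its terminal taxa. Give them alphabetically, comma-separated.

The clade containing exactly {Aedes, Ailuropoda, Arabidopsis} attaches to the tree at the node subtending (((Arabidopsis,Aedes),Ailuropoda),(Gorilla,Felis)).
The other lineage descending from that same node — the sister group — is (Gorilla,Felis); its 2 tips in alphabetical order are the answer.

Felis, Gorilla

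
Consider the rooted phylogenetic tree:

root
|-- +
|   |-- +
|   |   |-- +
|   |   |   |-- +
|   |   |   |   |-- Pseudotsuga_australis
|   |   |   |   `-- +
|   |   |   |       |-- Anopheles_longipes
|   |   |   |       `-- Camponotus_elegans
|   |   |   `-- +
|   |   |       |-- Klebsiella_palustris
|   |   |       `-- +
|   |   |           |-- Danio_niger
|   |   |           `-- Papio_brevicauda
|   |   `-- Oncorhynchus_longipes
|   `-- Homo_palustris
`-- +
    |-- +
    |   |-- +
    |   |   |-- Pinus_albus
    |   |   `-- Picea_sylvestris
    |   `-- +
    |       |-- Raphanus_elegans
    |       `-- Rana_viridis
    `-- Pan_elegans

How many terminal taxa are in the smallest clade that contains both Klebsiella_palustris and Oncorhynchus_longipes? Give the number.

7

The MRCA of Klebsiella_palustris and Oncorhynchus_longipes is the node subtending (((Pseudotsuga_australis,(Anopheles_longipes,Camponotus_elegans)),(Klebsiella_palustris,(Danio_niger,Papio_brevicauda))),Oncorhynchus_longipes).
That clade contains 7 terminal taxa: Anopheles_longipes, Camponotus_elegans, Danio_niger, Klebsiella_palustris, Oncorhynchus_longipes, Papio_brevicauda, Pseudotsuga_australis.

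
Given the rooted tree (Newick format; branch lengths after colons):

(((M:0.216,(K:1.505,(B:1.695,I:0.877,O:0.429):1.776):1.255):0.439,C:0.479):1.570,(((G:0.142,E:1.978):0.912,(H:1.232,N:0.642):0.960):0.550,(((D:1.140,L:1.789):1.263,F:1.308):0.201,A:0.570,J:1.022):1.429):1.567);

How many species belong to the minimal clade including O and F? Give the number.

15

The MRCA of O and F is the root, so the clade is the entire tree.
That clade contains 15 terminal taxa: A, B, C, D, E, F, G, H, I, J, K, L, M, N, O.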